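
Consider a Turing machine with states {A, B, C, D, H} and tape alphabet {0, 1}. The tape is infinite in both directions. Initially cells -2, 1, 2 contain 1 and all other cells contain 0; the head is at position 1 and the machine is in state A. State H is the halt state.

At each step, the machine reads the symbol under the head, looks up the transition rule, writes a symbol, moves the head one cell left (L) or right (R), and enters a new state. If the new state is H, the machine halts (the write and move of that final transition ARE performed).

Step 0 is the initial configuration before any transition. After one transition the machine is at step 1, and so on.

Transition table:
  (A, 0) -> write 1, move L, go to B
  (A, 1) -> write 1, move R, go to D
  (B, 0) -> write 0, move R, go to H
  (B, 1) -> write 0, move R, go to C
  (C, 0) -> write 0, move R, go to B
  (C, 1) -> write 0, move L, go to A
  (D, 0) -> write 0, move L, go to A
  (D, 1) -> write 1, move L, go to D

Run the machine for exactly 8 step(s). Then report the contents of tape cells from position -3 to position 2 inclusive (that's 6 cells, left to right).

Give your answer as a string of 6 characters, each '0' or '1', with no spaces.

Step 1: in state A at pos 1, read 1 -> (A,1)->write 1,move R,goto D. Now: state=D, head=2, tape[-3..3]=0100110 (head:      ^)
Step 2: in state D at pos 2, read 1 -> (D,1)->write 1,move L,goto D. Now: state=D, head=1, tape[-3..3]=0100110 (head:     ^)
Step 3: in state D at pos 1, read 1 -> (D,1)->write 1,move L,goto D. Now: state=D, head=0, tape[-3..3]=0100110 (head:    ^)
Step 4: in state D at pos 0, read 0 -> (D,0)->write 0,move L,goto A. Now: state=A, head=-1, tape[-3..3]=0100110 (head:   ^)
Step 5: in state A at pos -1, read 0 -> (A,0)->write 1,move L,goto B. Now: state=B, head=-2, tape[-3..3]=0110110 (head:  ^)
Step 6: in state B at pos -2, read 1 -> (B,1)->write 0,move R,goto C. Now: state=C, head=-1, tape[-3..3]=0010110 (head:   ^)
Step 7: in state C at pos -1, read 1 -> (C,1)->write 0,move L,goto A. Now: state=A, head=-2, tape[-3..3]=0000110 (head:  ^)
Step 8: in state A at pos -2, read 0 -> (A,0)->write 1,move L,goto B. Now: state=B, head=-3, tape[-4..3]=00100110 (head:  ^)

Answer: 010011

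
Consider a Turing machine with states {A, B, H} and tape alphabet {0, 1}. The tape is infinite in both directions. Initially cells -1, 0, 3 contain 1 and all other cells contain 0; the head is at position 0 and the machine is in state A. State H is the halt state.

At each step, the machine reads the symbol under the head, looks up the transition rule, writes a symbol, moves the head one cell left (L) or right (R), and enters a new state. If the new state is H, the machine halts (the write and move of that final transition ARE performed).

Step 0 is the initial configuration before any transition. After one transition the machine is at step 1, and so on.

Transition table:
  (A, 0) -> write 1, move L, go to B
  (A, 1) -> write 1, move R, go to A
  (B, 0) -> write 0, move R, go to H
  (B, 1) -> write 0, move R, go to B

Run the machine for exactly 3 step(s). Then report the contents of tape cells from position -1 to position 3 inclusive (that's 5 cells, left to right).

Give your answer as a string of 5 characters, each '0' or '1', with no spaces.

Step 1: in state A at pos 0, read 1 -> (A,1)->write 1,move R,goto A. Now: state=A, head=1, tape[-2..4]=0110010 (head:    ^)
Step 2: in state A at pos 1, read 0 -> (A,0)->write 1,move L,goto B. Now: state=B, head=0, tape[-2..4]=0111010 (head:   ^)
Step 3: in state B at pos 0, read 1 -> (B,1)->write 0,move R,goto B. Now: state=B, head=1, tape[-2..4]=0101010 (head:    ^)

Answer: 10101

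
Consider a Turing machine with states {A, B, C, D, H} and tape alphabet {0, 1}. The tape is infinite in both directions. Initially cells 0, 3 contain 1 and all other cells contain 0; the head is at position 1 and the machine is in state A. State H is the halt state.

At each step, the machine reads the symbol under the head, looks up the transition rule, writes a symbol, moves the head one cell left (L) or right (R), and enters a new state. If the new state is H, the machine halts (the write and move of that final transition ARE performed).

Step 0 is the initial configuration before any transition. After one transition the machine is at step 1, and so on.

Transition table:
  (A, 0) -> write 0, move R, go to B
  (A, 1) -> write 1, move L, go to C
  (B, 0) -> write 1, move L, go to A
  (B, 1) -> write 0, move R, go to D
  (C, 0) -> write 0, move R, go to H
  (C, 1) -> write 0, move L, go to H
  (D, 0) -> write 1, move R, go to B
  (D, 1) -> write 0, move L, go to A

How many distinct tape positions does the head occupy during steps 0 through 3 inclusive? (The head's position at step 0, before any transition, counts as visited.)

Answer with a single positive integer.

Answer: 2

Derivation:
Step 1: in state A at pos 1, read 0 -> (A,0)->write 0,move R,goto B. Now: state=B, head=2, tape[-1..4]=010010 (head:    ^)
Step 2: in state B at pos 2, read 0 -> (B,0)->write 1,move L,goto A. Now: state=A, head=1, tape[-1..4]=010110 (head:   ^)
Step 3: in state A at pos 1, read 0 -> (A,0)->write 0,move R,goto B. Now: state=B, head=2, tape[-1..4]=010110 (head:    ^)
Head positions at steps 0..3: starting at 1, distinct positions visited = {1, 2} -> 2 position(s)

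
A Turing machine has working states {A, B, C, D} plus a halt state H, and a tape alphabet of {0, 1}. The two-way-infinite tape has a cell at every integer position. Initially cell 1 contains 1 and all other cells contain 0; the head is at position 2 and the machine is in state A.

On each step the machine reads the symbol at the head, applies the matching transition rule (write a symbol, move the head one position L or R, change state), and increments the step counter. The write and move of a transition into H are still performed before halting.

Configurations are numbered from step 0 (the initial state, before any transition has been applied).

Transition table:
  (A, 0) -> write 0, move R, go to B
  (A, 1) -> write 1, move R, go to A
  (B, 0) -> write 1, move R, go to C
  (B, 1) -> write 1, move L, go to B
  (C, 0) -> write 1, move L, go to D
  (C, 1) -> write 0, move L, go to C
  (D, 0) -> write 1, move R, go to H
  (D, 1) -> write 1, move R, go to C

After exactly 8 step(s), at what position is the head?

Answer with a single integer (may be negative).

Step 1: in state A at pos 2, read 0 -> (A,0)->write 0,move R,goto B. Now: state=B, head=3, tape[0..4]=01000 (head:    ^)
Step 2: in state B at pos 3, read 0 -> (B,0)->write 1,move R,goto C. Now: state=C, head=4, tape[0..5]=010100 (head:     ^)
Step 3: in state C at pos 4, read 0 -> (C,0)->write 1,move L,goto D. Now: state=D, head=3, tape[0..5]=010110 (head:    ^)
Step 4: in state D at pos 3, read 1 -> (D,1)->write 1,move R,goto C. Now: state=C, head=4, tape[0..5]=010110 (head:     ^)
Step 5: in state C at pos 4, read 1 -> (C,1)->write 0,move L,goto C. Now: state=C, head=3, tape[0..5]=010100 (head:    ^)
Step 6: in state C at pos 3, read 1 -> (C,1)->write 0,move L,goto C. Now: state=C, head=2, tape[0..5]=010000 (head:   ^)
Step 7: in state C at pos 2, read 0 -> (C,0)->write 1,move L,goto D. Now: state=D, head=1, tape[0..5]=011000 (head:  ^)
Step 8: in state D at pos 1, read 1 -> (D,1)->write 1,move R,goto C. Now: state=C, head=2, tape[0..5]=011000 (head:   ^)

Answer: 2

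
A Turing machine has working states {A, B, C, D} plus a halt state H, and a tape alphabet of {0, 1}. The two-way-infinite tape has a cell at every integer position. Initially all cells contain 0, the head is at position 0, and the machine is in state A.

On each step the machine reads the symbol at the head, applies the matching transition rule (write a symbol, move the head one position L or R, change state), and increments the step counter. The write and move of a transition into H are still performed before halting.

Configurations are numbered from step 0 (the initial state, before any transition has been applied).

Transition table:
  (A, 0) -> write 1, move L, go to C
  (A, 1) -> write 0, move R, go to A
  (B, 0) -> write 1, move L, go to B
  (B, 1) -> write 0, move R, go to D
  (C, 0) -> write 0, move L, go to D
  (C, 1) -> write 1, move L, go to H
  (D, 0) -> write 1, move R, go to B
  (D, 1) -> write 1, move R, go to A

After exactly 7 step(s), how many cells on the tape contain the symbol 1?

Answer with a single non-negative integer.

Answer: 1

Derivation:
Step 1: in state A at pos 0, read 0 -> (A,0)->write 1,move L,goto C. Now: state=C, head=-1, tape[-2..1]=0010 (head:  ^)
Step 2: in state C at pos -1, read 0 -> (C,0)->write 0,move L,goto D. Now: state=D, head=-2, tape[-3..1]=00010 (head:  ^)
Step 3: in state D at pos -2, read 0 -> (D,0)->write 1,move R,goto B. Now: state=B, head=-1, tape[-3..1]=01010 (head:   ^)
Step 4: in state B at pos -1, read 0 -> (B,0)->write 1,move L,goto B. Now: state=B, head=-2, tape[-3..1]=01110 (head:  ^)
Step 5: in state B at pos -2, read 1 -> (B,1)->write 0,move R,goto D. Now: state=D, head=-1, tape[-3..1]=00110 (head:   ^)
Step 6: in state D at pos -1, read 1 -> (D,1)->write 1,move R,goto A. Now: state=A, head=0, tape[-3..1]=00110 (head:    ^)
Step 7: in state A at pos 0, read 1 -> (A,1)->write 0,move R,goto A. Now: state=A, head=1, tape[-3..2]=001000 (head:     ^)
Cells containing 1 after step 7: {-1} -> 1 cell(s)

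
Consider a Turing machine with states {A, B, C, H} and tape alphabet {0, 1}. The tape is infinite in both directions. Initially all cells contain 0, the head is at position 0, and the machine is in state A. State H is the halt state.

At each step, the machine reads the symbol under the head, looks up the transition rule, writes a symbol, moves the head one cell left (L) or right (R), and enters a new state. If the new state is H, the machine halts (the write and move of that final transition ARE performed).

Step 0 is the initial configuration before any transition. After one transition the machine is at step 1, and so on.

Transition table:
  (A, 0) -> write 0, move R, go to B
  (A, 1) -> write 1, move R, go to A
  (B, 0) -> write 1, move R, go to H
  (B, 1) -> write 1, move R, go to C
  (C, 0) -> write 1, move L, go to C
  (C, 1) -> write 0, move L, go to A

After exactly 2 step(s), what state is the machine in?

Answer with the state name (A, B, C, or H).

Step 1: in state A at pos 0, read 0 -> (A,0)->write 0,move R,goto B. Now: state=B, head=1, tape[-1..2]=0000 (head:   ^)
Step 2: in state B at pos 1, read 0 -> (B,0)->write 1,move R,goto H. Now: state=H, head=2, tape[-1..3]=00100 (head:    ^)

Answer: H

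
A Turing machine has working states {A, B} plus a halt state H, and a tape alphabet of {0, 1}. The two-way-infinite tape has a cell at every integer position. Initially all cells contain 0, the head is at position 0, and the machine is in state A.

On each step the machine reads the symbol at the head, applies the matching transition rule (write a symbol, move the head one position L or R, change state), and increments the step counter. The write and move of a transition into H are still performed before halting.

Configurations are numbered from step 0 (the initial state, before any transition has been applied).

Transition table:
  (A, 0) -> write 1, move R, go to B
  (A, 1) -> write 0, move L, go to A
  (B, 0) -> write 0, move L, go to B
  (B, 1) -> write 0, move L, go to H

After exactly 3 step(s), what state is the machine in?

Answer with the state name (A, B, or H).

Answer: H

Derivation:
Step 1: in state A at pos 0, read 0 -> (A,0)->write 1,move R,goto B. Now: state=B, head=1, tape[-1..2]=0100 (head:   ^)
Step 2: in state B at pos 1, read 0 -> (B,0)->write 0,move L,goto B. Now: state=B, head=0, tape[-1..2]=0100 (head:  ^)
Step 3: in state B at pos 0, read 1 -> (B,1)->write 0,move L,goto H. Now: state=H, head=-1, tape[-2..2]=00000 (head:  ^)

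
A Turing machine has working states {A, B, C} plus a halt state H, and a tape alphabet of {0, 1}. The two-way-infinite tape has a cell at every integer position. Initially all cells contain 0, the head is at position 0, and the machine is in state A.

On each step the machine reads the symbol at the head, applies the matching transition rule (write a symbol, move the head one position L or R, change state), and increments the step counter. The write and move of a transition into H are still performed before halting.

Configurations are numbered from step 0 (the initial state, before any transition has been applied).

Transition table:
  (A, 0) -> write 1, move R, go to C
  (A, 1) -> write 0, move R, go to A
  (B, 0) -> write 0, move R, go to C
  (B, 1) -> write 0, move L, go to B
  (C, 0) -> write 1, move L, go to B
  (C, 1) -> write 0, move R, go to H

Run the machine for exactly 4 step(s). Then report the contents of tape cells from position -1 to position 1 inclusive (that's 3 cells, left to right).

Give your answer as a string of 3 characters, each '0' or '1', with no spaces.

Step 1: in state A at pos 0, read 0 -> (A,0)->write 1,move R,goto C. Now: state=C, head=1, tape[-1..2]=0100 (head:   ^)
Step 2: in state C at pos 1, read 0 -> (C,0)->write 1,move L,goto B. Now: state=B, head=0, tape[-1..2]=0110 (head:  ^)
Step 3: in state B at pos 0, read 1 -> (B,1)->write 0,move L,goto B. Now: state=B, head=-1, tape[-2..2]=00010 (head:  ^)
Step 4: in state B at pos -1, read 0 -> (B,0)->write 0,move R,goto C. Now: state=C, head=0, tape[-2..2]=00010 (head:   ^)

Answer: 001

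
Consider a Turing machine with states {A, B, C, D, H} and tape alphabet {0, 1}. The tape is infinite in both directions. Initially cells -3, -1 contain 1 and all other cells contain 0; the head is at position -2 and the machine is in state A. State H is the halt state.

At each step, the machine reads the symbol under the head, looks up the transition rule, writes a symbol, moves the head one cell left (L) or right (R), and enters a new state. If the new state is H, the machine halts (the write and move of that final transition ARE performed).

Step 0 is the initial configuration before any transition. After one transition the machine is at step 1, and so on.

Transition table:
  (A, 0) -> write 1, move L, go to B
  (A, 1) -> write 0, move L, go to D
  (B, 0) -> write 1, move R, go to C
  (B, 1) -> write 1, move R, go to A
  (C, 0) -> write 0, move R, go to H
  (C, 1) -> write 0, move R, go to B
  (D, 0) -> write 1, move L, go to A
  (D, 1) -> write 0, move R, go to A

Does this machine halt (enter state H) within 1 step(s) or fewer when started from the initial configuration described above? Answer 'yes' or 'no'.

Step 1: in state A at pos -2, read 0 -> (A,0)->write 1,move L,goto B. Now: state=B, head=-3, tape[-4..0]=01110 (head:  ^)
After 1 step(s): state = B (not H) -> not halted within 1 -> no

Answer: no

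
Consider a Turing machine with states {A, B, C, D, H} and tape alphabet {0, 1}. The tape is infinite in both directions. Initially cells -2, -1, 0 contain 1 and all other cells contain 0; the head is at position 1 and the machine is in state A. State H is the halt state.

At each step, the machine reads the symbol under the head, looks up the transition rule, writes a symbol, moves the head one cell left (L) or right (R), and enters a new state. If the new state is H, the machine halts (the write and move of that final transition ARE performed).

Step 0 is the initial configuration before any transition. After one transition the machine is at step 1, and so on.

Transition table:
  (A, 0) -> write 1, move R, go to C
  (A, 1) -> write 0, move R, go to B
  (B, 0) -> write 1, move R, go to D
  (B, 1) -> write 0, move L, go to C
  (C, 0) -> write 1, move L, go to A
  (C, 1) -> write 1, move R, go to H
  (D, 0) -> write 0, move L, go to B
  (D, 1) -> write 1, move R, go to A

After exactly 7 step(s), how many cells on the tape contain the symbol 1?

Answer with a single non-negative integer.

Answer: 2

Derivation:
Step 1: in state A at pos 1, read 0 -> (A,0)->write 1,move R,goto C. Now: state=C, head=2, tape[-3..3]=0111100 (head:      ^)
Step 2: in state C at pos 2, read 0 -> (C,0)->write 1,move L,goto A. Now: state=A, head=1, tape[-3..3]=0111110 (head:     ^)
Step 3: in state A at pos 1, read 1 -> (A,1)->write 0,move R,goto B. Now: state=B, head=2, tape[-3..3]=0111010 (head:      ^)
Step 4: in state B at pos 2, read 1 -> (B,1)->write 0,move L,goto C. Now: state=C, head=1, tape[-3..3]=0111000 (head:     ^)
Step 5: in state C at pos 1, read 0 -> (C,0)->write 1,move L,goto A. Now: state=A, head=0, tape[-3..3]=0111100 (head:    ^)
Step 6: in state A at pos 0, read 1 -> (A,1)->write 0,move R,goto B. Now: state=B, head=1, tape[-3..3]=0110100 (head:     ^)
Step 7: in state B at pos 1, read 1 -> (B,1)->write 0,move L,goto C. Now: state=C, head=0, tape[-3..3]=0110000 (head:    ^)
Cells containing 1 after step 7: {-2, -1} -> 2 cell(s)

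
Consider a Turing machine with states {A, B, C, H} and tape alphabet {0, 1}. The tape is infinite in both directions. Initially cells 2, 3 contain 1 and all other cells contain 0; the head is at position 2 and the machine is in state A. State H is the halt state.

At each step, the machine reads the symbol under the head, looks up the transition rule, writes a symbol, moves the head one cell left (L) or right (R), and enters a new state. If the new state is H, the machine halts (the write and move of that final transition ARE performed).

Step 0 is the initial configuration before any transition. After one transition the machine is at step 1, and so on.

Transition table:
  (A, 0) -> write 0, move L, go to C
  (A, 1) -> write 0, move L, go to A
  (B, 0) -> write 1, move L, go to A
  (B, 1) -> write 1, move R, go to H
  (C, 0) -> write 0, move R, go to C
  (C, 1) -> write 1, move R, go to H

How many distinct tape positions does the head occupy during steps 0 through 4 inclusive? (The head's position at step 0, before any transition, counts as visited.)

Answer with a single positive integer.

Step 1: in state A at pos 2, read 1 -> (A,1)->write 0,move L,goto A. Now: state=A, head=1, tape[0..4]=00010 (head:  ^)
Step 2: in state A at pos 1, read 0 -> (A,0)->write 0,move L,goto C. Now: state=C, head=0, tape[-1..4]=000010 (head:  ^)
Step 3: in state C at pos 0, read 0 -> (C,0)->write 0,move R,goto C. Now: state=C, head=1, tape[-1..4]=000010 (head:   ^)
Step 4: in state C at pos 1, read 0 -> (C,0)->write 0,move R,goto C. Now: state=C, head=2, tape[-1..4]=000010 (head:    ^)
Head positions at steps 0..4: starting at 2, distinct positions visited = {0, 1, 2} -> 3 position(s)

Answer: 3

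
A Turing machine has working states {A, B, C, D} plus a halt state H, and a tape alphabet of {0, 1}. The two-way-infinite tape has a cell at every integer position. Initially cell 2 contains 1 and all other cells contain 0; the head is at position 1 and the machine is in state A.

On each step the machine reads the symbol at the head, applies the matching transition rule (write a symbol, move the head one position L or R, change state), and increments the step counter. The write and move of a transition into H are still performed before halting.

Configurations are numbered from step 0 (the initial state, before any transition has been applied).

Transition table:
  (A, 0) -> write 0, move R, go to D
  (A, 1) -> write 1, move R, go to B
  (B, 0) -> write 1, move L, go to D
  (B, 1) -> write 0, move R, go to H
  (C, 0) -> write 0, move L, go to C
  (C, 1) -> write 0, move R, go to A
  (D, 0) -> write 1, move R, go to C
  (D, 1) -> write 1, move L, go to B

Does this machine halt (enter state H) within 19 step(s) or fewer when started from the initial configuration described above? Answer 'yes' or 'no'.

Step 1: in state A at pos 1, read 0 -> (A,0)->write 0,move R,goto D. Now: state=D, head=2, tape[0..3]=0010 (head:   ^)
Step 2: in state D at pos 2, read 1 -> (D,1)->write 1,move L,goto B. Now: state=B, head=1, tape[0..3]=0010 (head:  ^)
Step 3: in state B at pos 1, read 0 -> (B,0)->write 1,move L,goto D. Now: state=D, head=0, tape[-1..3]=00110 (head:  ^)
Step 4: in state D at pos 0, read 0 -> (D,0)->write 1,move R,goto C. Now: state=C, head=1, tape[-1..3]=01110 (head:   ^)
Step 5: in state C at pos 1, read 1 -> (C,1)->write 0,move R,goto A. Now: state=A, head=2, tape[-1..3]=01010 (head:    ^)
Step 6: in state A at pos 2, read 1 -> (A,1)->write 1,move R,goto B. Now: state=B, head=3, tape[-1..4]=010100 (head:     ^)
Step 7: in state B at pos 3, read 0 -> (B,0)->write 1,move L,goto D. Now: state=D, head=2, tape[-1..4]=010110 (head:    ^)
Step 8: in state D at pos 2, read 1 -> (D,1)->write 1,move L,goto B. Now: state=B, head=1, tape[-1..4]=010110 (head:   ^)
Step 9: in state B at pos 1, read 0 -> (B,0)->write 1,move L,goto D. Now: state=D, head=0, tape[-1..4]=011110 (head:  ^)
Step 10: in state D at pos 0, read 1 -> (D,1)->write 1,move L,goto B. Now: state=B, head=-1, tape[-2..4]=0011110 (head:  ^)
Step 11: in state B at pos -1, read 0 -> (B,0)->write 1,move L,goto D. Now: state=D, head=-2, tape[-3..4]=00111110 (head:  ^)
Step 12: in state D at pos -2, read 0 -> (D,0)->write 1,move R,goto C. Now: state=C, head=-1, tape[-3..4]=01111110 (head:   ^)
Step 13: in state C at pos -1, read 1 -> (C,1)->write 0,move R,goto A. Now: state=A, head=0, tape[-3..4]=01011110 (head:    ^)
Step 14: in state A at pos 0, read 1 -> (A,1)->write 1,move R,goto B. Now: state=B, head=1, tape[-3..4]=01011110 (head:     ^)
Step 15: in state B at pos 1, read 1 -> (B,1)->write 0,move R,goto H. Now: state=H, head=2, tape[-3..4]=01010110 (head:      ^)
State H reached at step 15; 15 <= 19 -> yes

Answer: yes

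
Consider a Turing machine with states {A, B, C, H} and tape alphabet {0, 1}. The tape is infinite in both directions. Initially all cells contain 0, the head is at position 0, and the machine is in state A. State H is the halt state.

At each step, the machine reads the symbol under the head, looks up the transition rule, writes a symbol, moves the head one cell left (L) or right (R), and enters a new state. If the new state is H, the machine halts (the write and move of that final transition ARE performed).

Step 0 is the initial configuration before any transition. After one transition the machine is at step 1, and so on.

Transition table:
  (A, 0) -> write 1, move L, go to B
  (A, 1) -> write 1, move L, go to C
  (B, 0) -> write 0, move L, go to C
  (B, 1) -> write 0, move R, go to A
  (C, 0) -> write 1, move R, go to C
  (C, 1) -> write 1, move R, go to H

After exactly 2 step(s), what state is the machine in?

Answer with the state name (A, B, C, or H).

Answer: C

Derivation:
Step 1: in state A at pos 0, read 0 -> (A,0)->write 1,move L,goto B. Now: state=B, head=-1, tape[-2..1]=0010 (head:  ^)
Step 2: in state B at pos -1, read 0 -> (B,0)->write 0,move L,goto C. Now: state=C, head=-2, tape[-3..1]=00010 (head:  ^)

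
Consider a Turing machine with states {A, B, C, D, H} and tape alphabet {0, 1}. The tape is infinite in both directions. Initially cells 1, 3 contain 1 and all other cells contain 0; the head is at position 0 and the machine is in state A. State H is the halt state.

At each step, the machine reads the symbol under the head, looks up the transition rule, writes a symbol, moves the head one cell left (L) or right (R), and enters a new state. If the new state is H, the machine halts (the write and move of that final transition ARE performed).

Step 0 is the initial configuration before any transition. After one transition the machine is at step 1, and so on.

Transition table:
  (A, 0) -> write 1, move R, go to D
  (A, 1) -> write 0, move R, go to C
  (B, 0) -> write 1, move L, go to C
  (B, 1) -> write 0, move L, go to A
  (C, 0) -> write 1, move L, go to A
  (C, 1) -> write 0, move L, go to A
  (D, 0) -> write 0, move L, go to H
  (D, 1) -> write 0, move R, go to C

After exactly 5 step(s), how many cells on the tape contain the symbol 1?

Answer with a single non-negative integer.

Step 1: in state A at pos 0, read 0 -> (A,0)->write 1,move R,goto D. Now: state=D, head=1, tape[-1..4]=011010 (head:   ^)
Step 2: in state D at pos 1, read 1 -> (D,1)->write 0,move R,goto C. Now: state=C, head=2, tape[-1..4]=010010 (head:    ^)
Step 3: in state C at pos 2, read 0 -> (C,0)->write 1,move L,goto A. Now: state=A, head=1, tape[-1..4]=010110 (head:   ^)
Step 4: in state A at pos 1, read 0 -> (A,0)->write 1,move R,goto D. Now: state=D, head=2, tape[-1..4]=011110 (head:    ^)
Step 5: in state D at pos 2, read 1 -> (D,1)->write 0,move R,goto C. Now: state=C, head=3, tape[-1..4]=011010 (head:     ^)
Cells containing 1 after step 5: {0, 1, 3} -> 3 cell(s)

Answer: 3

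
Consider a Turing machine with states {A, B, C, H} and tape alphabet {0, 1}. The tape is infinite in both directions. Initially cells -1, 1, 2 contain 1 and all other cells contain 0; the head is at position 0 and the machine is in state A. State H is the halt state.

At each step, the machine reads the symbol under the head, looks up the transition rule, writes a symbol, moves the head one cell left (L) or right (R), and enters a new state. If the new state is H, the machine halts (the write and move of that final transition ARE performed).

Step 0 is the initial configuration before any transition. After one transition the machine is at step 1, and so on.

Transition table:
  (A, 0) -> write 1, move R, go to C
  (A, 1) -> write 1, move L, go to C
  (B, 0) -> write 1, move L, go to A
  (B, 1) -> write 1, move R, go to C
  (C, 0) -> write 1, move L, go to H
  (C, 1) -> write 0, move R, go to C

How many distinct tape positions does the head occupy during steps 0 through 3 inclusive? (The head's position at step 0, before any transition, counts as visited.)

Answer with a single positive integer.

Answer: 4

Derivation:
Step 1: in state A at pos 0, read 0 -> (A,0)->write 1,move R,goto C. Now: state=C, head=1, tape[-2..3]=011110 (head:    ^)
Step 2: in state C at pos 1, read 1 -> (C,1)->write 0,move R,goto C. Now: state=C, head=2, tape[-2..3]=011010 (head:     ^)
Step 3: in state C at pos 2, read 1 -> (C,1)->write 0,move R,goto C. Now: state=C, head=3, tape[-2..4]=0110000 (head:      ^)
Head positions at steps 0..3: starting at 0, distinct positions visited = {0, 1, 2, 3} -> 4 position(s)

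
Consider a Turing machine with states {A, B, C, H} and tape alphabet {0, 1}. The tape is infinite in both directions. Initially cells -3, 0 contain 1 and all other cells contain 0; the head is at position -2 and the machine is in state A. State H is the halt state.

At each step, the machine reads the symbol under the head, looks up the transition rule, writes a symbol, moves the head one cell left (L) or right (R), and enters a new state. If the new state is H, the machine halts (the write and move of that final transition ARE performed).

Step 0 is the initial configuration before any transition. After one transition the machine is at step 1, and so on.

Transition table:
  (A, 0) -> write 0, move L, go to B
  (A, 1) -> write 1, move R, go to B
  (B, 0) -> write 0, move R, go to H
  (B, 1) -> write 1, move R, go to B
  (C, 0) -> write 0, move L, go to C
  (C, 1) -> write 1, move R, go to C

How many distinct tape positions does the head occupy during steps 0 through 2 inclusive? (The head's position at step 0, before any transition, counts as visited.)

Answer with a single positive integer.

Step 1: in state A at pos -2, read 0 -> (A,0)->write 0,move L,goto B. Now: state=B, head=-3, tape[-4..1]=010010 (head:  ^)
Step 2: in state B at pos -3, read 1 -> (B,1)->write 1,move R,goto B. Now: state=B, head=-2, tape[-4..1]=010010 (head:   ^)
Head positions at steps 0..2: starting at -2, distinct positions visited = {-3, -2} -> 2 position(s)

Answer: 2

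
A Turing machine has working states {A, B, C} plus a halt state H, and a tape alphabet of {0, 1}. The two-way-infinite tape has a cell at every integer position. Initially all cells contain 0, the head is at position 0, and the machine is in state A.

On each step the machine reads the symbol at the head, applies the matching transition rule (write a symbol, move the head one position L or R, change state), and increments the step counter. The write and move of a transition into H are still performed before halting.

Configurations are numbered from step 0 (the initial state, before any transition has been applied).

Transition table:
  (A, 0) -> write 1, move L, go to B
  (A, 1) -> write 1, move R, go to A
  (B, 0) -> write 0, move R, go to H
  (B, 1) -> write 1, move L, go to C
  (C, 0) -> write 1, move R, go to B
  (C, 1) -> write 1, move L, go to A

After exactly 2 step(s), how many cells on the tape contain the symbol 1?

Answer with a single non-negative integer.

Answer: 1

Derivation:
Step 1: in state A at pos 0, read 0 -> (A,0)->write 1,move L,goto B. Now: state=B, head=-1, tape[-2..1]=0010 (head:  ^)
Step 2: in state B at pos -1, read 0 -> (B,0)->write 0,move R,goto H. Now: state=H, head=0, tape[-2..1]=0010 (head:   ^)
Cells containing 1 after step 2: {0} -> 1 cell(s)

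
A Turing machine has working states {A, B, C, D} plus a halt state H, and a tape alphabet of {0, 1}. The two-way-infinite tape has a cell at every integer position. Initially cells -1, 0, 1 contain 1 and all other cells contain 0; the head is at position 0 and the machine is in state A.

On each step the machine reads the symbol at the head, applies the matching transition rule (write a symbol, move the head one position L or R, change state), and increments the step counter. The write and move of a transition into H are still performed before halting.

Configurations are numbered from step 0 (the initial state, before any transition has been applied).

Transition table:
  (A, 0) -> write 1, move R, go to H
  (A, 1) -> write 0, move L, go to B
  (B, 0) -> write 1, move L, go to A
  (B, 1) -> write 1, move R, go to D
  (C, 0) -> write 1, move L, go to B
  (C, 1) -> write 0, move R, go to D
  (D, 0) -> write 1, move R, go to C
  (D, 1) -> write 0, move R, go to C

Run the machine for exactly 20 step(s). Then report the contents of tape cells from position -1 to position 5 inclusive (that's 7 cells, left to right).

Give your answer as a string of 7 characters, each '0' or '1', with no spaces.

Step 1: in state A at pos 0, read 1 -> (A,1)->write 0,move L,goto B. Now: state=B, head=-1, tape[-2..2]=01010 (head:  ^)
Step 2: in state B at pos -1, read 1 -> (B,1)->write 1,move R,goto D. Now: state=D, head=0, tape[-2..2]=01010 (head:   ^)
Step 3: in state D at pos 0, read 0 -> (D,0)->write 1,move R,goto C. Now: state=C, head=1, tape[-2..2]=01110 (head:    ^)
Step 4: in state C at pos 1, read 1 -> (C,1)->write 0,move R,goto D. Now: state=D, head=2, tape[-2..3]=011000 (head:     ^)
Step 5: in state D at pos 2, read 0 -> (D,0)->write 1,move R,goto C. Now: state=C, head=3, tape[-2..4]=0110100 (head:      ^)
Step 6: in state C at pos 3, read 0 -> (C,0)->write 1,move L,goto B. Now: state=B, head=2, tape[-2..4]=0110110 (head:     ^)
Step 7: in state B at pos 2, read 1 -> (B,1)->write 1,move R,goto D. Now: state=D, head=3, tape[-2..4]=0110110 (head:      ^)
Step 8: in state D at pos 3, read 1 -> (D,1)->write 0,move R,goto C. Now: state=C, head=4, tape[-2..5]=01101000 (head:       ^)
Step 9: in state C at pos 4, read 0 -> (C,0)->write 1,move L,goto B. Now: state=B, head=3, tape[-2..5]=01101010 (head:      ^)
Step 10: in state B at pos 3, read 0 -> (B,0)->write 1,move L,goto A. Now: state=A, head=2, tape[-2..5]=01101110 (head:     ^)
Step 11: in state A at pos 2, read 1 -> (A,1)->write 0,move L,goto B. Now: state=B, head=1, tape[-2..5]=01100110 (head:    ^)
Step 12: in state B at pos 1, read 0 -> (B,0)->write 1,move L,goto A. Now: state=A, head=0, tape[-2..5]=01110110 (head:   ^)
Step 13: in state A at pos 0, read 1 -> (A,1)->write 0,move L,goto B. Now: state=B, head=-1, tape[-2..5]=01010110 (head:  ^)
Step 14: in state B at pos -1, read 1 -> (B,1)->write 1,move R,goto D. Now: state=D, head=0, tape[-2..5]=01010110 (head:   ^)
Step 15: in state D at pos 0, read 0 -> (D,0)->write 1,move R,goto C. Now: state=C, head=1, tape[-2..5]=01110110 (head:    ^)
Step 16: in state C at pos 1, read 1 -> (C,1)->write 0,move R,goto D. Now: state=D, head=2, tape[-2..5]=01100110 (head:     ^)
Step 17: in state D at pos 2, read 0 -> (D,0)->write 1,move R,goto C. Now: state=C, head=3, tape[-2..5]=01101110 (head:      ^)
Step 18: in state C at pos 3, read 1 -> (C,1)->write 0,move R,goto D. Now: state=D, head=4, tape[-2..5]=01101010 (head:       ^)
Step 19: in state D at pos 4, read 1 -> (D,1)->write 0,move R,goto C. Now: state=C, head=5, tape[-2..6]=011010000 (head:        ^)
Step 20: in state C at pos 5, read 0 -> (C,0)->write 1,move L,goto B. Now: state=B, head=4, tape[-2..6]=011010010 (head:       ^)

Answer: 1101001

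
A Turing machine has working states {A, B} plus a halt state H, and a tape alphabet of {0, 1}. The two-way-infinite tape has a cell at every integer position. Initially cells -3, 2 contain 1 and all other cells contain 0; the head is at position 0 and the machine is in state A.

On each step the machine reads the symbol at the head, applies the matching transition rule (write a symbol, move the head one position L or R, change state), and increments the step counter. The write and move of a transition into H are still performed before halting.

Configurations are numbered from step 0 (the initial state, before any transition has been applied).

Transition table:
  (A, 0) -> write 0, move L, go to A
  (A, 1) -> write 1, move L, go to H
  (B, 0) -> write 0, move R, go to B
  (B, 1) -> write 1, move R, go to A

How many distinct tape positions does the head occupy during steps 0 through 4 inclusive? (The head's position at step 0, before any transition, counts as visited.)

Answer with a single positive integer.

Step 1: in state A at pos 0, read 0 -> (A,0)->write 0,move L,goto A. Now: state=A, head=-1, tape[-4..3]=01000010 (head:    ^)
Step 2: in state A at pos -1, read 0 -> (A,0)->write 0,move L,goto A. Now: state=A, head=-2, tape[-4..3]=01000010 (head:   ^)
Step 3: in state A at pos -2, read 0 -> (A,0)->write 0,move L,goto A. Now: state=A, head=-3, tape[-4..3]=01000010 (head:  ^)
Step 4: in state A at pos -3, read 1 -> (A,1)->write 1,move L,goto H. Now: state=H, head=-4, tape[-5..3]=001000010 (head:  ^)
Head positions at steps 0..4: starting at 0, distinct positions visited = {-4, -3, -2, -1, 0} -> 5 position(s)

Answer: 5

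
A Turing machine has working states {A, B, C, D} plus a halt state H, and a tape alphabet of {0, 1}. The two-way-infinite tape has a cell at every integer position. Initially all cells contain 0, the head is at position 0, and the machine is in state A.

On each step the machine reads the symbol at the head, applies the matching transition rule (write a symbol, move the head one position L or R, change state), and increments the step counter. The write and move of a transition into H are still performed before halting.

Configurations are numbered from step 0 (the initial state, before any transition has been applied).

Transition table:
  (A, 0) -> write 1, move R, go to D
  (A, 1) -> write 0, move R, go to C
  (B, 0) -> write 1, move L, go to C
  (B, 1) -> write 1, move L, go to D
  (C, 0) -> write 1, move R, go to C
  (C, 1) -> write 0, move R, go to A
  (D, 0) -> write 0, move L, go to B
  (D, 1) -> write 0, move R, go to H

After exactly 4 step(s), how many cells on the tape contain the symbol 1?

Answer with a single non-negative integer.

Answer: 1

Derivation:
Step 1: in state A at pos 0, read 0 -> (A,0)->write 1,move R,goto D. Now: state=D, head=1, tape[-1..2]=0100 (head:   ^)
Step 2: in state D at pos 1, read 0 -> (D,0)->write 0,move L,goto B. Now: state=B, head=0, tape[-1..2]=0100 (head:  ^)
Step 3: in state B at pos 0, read 1 -> (B,1)->write 1,move L,goto D. Now: state=D, head=-1, tape[-2..2]=00100 (head:  ^)
Step 4: in state D at pos -1, read 0 -> (D,0)->write 0,move L,goto B. Now: state=B, head=-2, tape[-3..2]=000100 (head:  ^)
Cells containing 1 after step 4: {0} -> 1 cell(s)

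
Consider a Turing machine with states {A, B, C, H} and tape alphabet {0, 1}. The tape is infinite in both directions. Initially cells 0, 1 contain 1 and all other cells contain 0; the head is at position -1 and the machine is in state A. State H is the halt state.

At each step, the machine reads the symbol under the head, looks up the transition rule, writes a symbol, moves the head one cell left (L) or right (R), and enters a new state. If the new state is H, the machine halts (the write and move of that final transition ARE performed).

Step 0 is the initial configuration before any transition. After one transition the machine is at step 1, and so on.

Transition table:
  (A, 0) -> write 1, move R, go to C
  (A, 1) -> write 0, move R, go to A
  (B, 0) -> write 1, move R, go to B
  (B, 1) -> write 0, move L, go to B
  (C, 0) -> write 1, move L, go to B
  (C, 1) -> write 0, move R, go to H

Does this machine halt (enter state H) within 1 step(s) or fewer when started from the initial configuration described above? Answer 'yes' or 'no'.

Answer: no

Derivation:
Step 1: in state A at pos -1, read 0 -> (A,0)->write 1,move R,goto C. Now: state=C, head=0, tape[-2..2]=01110 (head:   ^)
After 1 step(s): state = C (not H) -> not halted within 1 -> no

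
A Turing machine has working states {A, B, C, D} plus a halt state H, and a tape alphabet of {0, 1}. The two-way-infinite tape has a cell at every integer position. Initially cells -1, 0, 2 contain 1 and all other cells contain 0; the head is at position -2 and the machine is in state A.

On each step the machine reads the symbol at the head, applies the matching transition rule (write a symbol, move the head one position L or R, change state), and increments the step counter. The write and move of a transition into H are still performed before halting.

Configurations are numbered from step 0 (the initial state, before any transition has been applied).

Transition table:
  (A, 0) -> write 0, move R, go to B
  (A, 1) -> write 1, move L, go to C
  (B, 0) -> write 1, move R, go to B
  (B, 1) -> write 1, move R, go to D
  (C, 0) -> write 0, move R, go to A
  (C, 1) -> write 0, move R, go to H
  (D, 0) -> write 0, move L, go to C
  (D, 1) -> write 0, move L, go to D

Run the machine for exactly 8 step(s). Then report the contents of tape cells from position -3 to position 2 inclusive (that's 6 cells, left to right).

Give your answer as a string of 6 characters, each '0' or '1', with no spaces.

Answer: 001001

Derivation:
Step 1: in state A at pos -2, read 0 -> (A,0)->write 0,move R,goto B. Now: state=B, head=-1, tape[-3..3]=0011010 (head:   ^)
Step 2: in state B at pos -1, read 1 -> (B,1)->write 1,move R,goto D. Now: state=D, head=0, tape[-3..3]=0011010 (head:    ^)
Step 3: in state D at pos 0, read 1 -> (D,1)->write 0,move L,goto D. Now: state=D, head=-1, tape[-3..3]=0010010 (head:   ^)
Step 4: in state D at pos -1, read 1 -> (D,1)->write 0,move L,goto D. Now: state=D, head=-2, tape[-3..3]=0000010 (head:  ^)
Step 5: in state D at pos -2, read 0 -> (D,0)->write 0,move L,goto C. Now: state=C, head=-3, tape[-4..3]=00000010 (head:  ^)
Step 6: in state C at pos -3, read 0 -> (C,0)->write 0,move R,goto A. Now: state=A, head=-2, tape[-4..3]=00000010 (head:   ^)
Step 7: in state A at pos -2, read 0 -> (A,0)->write 0,move R,goto B. Now: state=B, head=-1, tape[-4..3]=00000010 (head:    ^)
Step 8: in state B at pos -1, read 0 -> (B,0)->write 1,move R,goto B. Now: state=B, head=0, tape[-4..3]=00010010 (head:     ^)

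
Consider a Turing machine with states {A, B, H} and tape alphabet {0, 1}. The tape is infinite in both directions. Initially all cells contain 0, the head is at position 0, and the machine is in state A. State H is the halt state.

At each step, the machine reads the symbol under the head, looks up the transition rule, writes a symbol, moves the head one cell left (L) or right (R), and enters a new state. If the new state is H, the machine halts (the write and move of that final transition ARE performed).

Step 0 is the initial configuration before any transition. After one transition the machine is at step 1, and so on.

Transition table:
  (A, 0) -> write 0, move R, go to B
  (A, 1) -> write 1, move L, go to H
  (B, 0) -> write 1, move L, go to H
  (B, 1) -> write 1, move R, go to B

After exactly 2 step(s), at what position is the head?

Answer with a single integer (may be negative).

Step 1: in state A at pos 0, read 0 -> (A,0)->write 0,move R,goto B. Now: state=B, head=1, tape[-1..2]=0000 (head:   ^)
Step 2: in state B at pos 1, read 0 -> (B,0)->write 1,move L,goto H. Now: state=H, head=0, tape[-1..2]=0010 (head:  ^)

Answer: 0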